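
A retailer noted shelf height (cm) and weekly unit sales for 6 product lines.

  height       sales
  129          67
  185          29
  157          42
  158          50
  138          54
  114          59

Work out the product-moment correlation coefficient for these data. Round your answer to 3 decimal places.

-0.904

n = 6, Σx = 881, Σy = 301, Σx² = 132519, Σy² = 15991, Σxy = 42680
nΣxy − ΣxΣy = 256080 − 265181 = -9101
nΣx² − (Σx)² = 795114 − 776161 = 18953; nΣy² − (Σy)² = 95946 − 90601 = 5345
r = -9101 / √(18953 × 5345) = -9101 / 10064.9781 ≈ -0.904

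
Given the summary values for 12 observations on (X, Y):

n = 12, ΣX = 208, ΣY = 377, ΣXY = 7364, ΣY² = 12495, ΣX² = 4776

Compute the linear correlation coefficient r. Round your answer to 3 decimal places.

0.950

r = (nΣXY − ΣXΣY) / √[(nΣX² − (ΣX)²)(nΣY² − (ΣY)²)]
Numerator: 12×7364 − 208×377 = 9952
Denominator: √[(57312 − 43264)(149940 − 142129)] = √[14048 × 7811] = 10475.1577
r = 9952 / 10475.1577 ≈ 0.950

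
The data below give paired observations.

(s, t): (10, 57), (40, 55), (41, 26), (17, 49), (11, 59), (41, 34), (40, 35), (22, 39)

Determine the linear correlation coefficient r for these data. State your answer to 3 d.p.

n = 8, Σs = 222, Σt = 354, Σs² = 7556, Σt² = 16734, Σst = 8970
nΣst − ΣsΣt = 71760 − 78588 = -6828
nΣs² − (Σs)² = 60448 − 49284 = 11164; nΣt² − (Σt)² = 133872 − 125316 = 8556
r = -6828 / √(11164 × 8556) = -6828 / 9773.3916 ≈ -0.699

-0.699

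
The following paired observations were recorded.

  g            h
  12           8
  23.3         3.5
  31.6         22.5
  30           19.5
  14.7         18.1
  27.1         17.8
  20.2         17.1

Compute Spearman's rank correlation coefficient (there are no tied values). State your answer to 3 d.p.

Rank g: 1, 4, 7, 6, 2, 5, 3
Rank h: 2, 1, 7, 6, 5, 4, 3
d = rank(g) − rank(h): -1, 3, 0, 0, -3, 1, 0; Σd² = 20
ρ = 1 − 6Σd² / [n(n²−1)] = 1 − 6×20 / (7×48) = 1 − 120/336 ≈ 0.643

0.643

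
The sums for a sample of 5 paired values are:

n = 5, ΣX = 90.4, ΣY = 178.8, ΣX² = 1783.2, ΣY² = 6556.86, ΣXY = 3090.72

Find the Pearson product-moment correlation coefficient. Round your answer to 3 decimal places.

-0.912

r = (nΣXY − ΣXΣY) / √[(nΣX² − (ΣX)²)(nΣY² − (ΣY)²)]
Numerator: 5×3090.72 − 90.4×178.8 = -709.92
Denominator: √[(8916 − 8172.16)(32784.3 − 31969.44)] = √[743.84 × 814.86] = 778.5406
r = -709.92 / 778.5406 ≈ -0.912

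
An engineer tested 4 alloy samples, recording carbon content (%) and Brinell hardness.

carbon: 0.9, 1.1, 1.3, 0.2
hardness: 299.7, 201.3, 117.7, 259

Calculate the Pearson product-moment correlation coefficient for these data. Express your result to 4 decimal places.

n = 4, Σx = 3.5, Σy = 877.7, Σx² = 3.75, Σy² = 211276.07, Σxy = 695.97
nΣxy − ΣxΣy = 2783.88 − 3071.95 = -288.07
nΣx² − (Σx)² = 15 − 12.25 = 2.75; nΣy² − (Σy)² = 845104.28 − 770357.29 = 74746.99
r = -288.07 / √(2.75 × 74746.99) = -288.07 / 453.3809 ≈ -0.6354

-0.6354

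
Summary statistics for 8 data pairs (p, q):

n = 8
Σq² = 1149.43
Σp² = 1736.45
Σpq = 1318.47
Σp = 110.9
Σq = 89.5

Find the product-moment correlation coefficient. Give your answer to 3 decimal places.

r = (nΣpq − ΣpΣq) / √[(nΣp² − (Σp)²)(nΣq² − (Σq)²)]
Numerator: 8×1318.47 − 110.9×89.5 = 622.21
Denominator: √[(13891.6 − 12298.81)(9195.44 − 8010.25)] = √[1592.79 × 1185.19] = 1373.9573
r = 622.21 / 1373.9573 ≈ 0.453

0.453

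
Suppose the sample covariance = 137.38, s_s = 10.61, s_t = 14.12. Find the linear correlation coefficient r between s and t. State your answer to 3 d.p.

0.917

r = Cov(s,t) / (s_s · s_t) = 137.38 / (10.61 × 14.12)
  = 137.38 / 149.8132 ≈ 0.917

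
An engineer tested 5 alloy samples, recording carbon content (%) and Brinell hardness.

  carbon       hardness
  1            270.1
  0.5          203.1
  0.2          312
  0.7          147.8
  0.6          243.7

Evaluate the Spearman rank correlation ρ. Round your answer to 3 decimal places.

-0.300

Rank carbon: 5, 2, 1, 4, 3
Rank hardness: 4, 2, 5, 1, 3
d = rank(carbon) − rank(hardness): 1, 0, -4, 3, 0; Σd² = 26
ρ = 1 − 6Σd² / [n(n²−1)] = 1 − 6×26 / (5×24) = 1 − 156/120 ≈ -0.300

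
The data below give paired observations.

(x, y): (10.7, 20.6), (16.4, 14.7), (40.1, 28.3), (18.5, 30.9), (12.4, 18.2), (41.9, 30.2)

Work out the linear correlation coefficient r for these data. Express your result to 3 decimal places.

0.676

n = 6, Σx = 140, Σy = 142.9, Σx² = 4243.08, Σy² = 3639.43, Σxy = 3659.04
nΣxy − ΣxΣy = 21954.24 − 20006 = 1948.24
nΣx² − (Σx)² = 25458.48 − 19600 = 5858.48; nΣy² − (Σy)² = 21836.58 − 20420.41 = 1416.17
r = 1948.24 / √(5858.48 × 1416.17) = 1948.24 / 2880.3825 ≈ 0.676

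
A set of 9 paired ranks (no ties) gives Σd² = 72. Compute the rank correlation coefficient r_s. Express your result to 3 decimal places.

0.400

ρ = 1 − 6Σd² / [n(n²−1)] = 1 − 6×72 / (9×80)
  = 1 − 432/720 = 1 − 0.6000 ≈ 0.400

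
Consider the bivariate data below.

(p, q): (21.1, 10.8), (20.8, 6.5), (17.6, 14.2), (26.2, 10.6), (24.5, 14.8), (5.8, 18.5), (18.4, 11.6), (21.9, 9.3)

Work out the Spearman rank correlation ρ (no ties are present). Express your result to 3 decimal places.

Rank p: 5, 4, 2, 8, 7, 1, 3, 6
Rank q: 4, 1, 6, 3, 7, 8, 5, 2
d = rank(p) − rank(q): 1, 3, -4, 5, 0, -7, -2, 4; Σd² = 120
ρ = 1 − 6Σd² / [n(n²−1)] = 1 − 6×120 / (8×63) = 1 − 720/504 ≈ -0.429

-0.429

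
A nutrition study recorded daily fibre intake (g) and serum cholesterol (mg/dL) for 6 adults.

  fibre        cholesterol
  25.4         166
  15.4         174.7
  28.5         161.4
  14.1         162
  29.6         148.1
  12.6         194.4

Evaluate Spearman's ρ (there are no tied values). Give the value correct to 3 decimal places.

-0.829

Rank fibre: 4, 3, 5, 2, 6, 1
Rank cholesterol: 4, 5, 2, 3, 1, 6
d = rank(fibre) − rank(cholesterol): 0, -2, 3, -1, 5, -5; Σd² = 64
ρ = 1 − 6Σd² / [n(n²−1)] = 1 − 6×64 / (6×35) = 1 − 384/210 ≈ -0.829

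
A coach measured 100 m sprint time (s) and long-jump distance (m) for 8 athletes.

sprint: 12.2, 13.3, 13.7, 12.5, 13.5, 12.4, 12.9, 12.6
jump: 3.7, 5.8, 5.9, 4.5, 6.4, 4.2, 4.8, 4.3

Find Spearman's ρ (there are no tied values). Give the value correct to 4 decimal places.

0.9524

Rank sprint: 1, 6, 8, 3, 7, 2, 5, 4
Rank jump: 1, 6, 7, 4, 8, 2, 5, 3
d = rank(sprint) − rank(jump): 0, 0, 1, -1, -1, 0, 0, 1; Σd² = 4
ρ = 1 − 6Σd² / [n(n²−1)] = 1 − 6×4 / (8×63) = 1 − 24/504 ≈ 0.9524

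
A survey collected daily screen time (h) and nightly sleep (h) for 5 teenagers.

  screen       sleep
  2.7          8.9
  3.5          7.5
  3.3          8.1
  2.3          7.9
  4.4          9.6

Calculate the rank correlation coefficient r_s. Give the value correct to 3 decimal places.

Rank screen: 2, 4, 3, 1, 5
Rank sleep: 4, 1, 3, 2, 5
d = rank(screen) − rank(sleep): -2, 3, 0, -1, 0; Σd² = 14
ρ = 1 − 6Σd² / [n(n²−1)] = 1 − 6×14 / (5×24) = 1 − 84/120 ≈ 0.300

0.300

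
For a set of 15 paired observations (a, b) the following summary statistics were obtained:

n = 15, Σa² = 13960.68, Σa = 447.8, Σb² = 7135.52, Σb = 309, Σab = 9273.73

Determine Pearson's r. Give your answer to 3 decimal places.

r = (nΣab − ΣaΣb) / √[(nΣa² − (Σa)²)(nΣb² − (Σb)²)]
Numerator: 15×9273.73 − 447.8×309 = 735.75
Denominator: √[(209410.2 − 200524.84)(107032.8 − 95481)] = √[8885.36 × 11551.8] = 10131.2340
r = 735.75 / 10131.2340 ≈ 0.073

0.073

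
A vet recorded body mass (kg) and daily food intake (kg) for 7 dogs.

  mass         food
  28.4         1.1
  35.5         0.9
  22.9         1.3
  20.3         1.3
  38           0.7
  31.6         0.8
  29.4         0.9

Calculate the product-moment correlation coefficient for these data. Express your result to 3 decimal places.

-0.927

n = 7, Σx = 206.1, Σy = 7, Σx² = 6310.23, Σy² = 7.34, Σxy = 197.69
nΣxy − ΣxΣy = 1383.83 − 1442.7 = -58.87
nΣx² − (Σx)² = 44171.61 − 42477.21 = 1694.4; nΣy² − (Σy)² = 51.38 − 49 = 2.38
r = -58.87 / √(1694.4 × 2.38) = -58.87 / 63.5033 ≈ -0.927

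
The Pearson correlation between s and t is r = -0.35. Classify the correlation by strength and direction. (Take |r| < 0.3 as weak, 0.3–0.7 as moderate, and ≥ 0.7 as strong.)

r = -0.35 < 0 so the relationship is negative.
|r| = 0.35, which falls in the moderate range.

moderate negative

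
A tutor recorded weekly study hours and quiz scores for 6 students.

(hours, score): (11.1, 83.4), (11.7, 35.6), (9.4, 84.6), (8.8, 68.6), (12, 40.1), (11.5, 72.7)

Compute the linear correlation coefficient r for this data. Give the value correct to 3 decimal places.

-0.568

n = 6, Σx = 64.5, Σy = 385, Σx² = 702.15, Σy² = 26979.34, Σxy = 4058.43
nΣxy − ΣxΣy = 24350.58 − 24832.5 = -481.92
nΣx² − (Σx)² = 4212.9 − 4160.25 = 52.65; nΣy² − (Σy)² = 161876.04 − 148225 = 13651.04
r = -481.92 / √(52.65 × 13651.04) = -481.92 / 847.7778 ≈ -0.568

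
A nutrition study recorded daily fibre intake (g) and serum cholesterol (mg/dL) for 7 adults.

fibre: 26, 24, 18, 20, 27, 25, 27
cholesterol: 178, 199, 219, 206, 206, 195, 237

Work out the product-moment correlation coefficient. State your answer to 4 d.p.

n = 7, Σx = 167, Σy = 1440, Σx² = 4059, Σy² = 298312, Σxy = 34302
nΣxy − ΣxΣy = 240114 − 240480 = -366
nΣx² − (Σx)² = 28413 − 27889 = 524; nΣy² − (Σy)² = 2088184 − 2073600 = 14584
r = -366 / √(524 × 14584) = -366 / 2764.4196 ≈ -0.1324

-0.1324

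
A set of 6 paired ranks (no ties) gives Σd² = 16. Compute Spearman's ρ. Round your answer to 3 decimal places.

0.543

ρ = 1 − 6Σd² / [n(n²−1)] = 1 − 6×16 / (6×35)
  = 1 − 96/210 = 1 − 0.4571 ≈ 0.543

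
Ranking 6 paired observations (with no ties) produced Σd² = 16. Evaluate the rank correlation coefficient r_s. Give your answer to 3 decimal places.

0.543

ρ = 1 − 6Σd² / [n(n²−1)] = 1 − 6×16 / (6×35)
  = 1 − 96/210 = 1 − 0.4571 ≈ 0.543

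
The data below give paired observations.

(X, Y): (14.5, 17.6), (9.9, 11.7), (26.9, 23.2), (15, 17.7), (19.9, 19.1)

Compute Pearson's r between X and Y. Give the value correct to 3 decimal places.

0.949

n = 5, ΣX = 86.2, ΣY = 89.3, ΣX² = 1652.88, ΣY² = 1662.99, ΣXY = 1640.7
nΣXY − ΣXΣY = 8203.5 − 7697.66 = 505.84
nΣX² − (ΣX)² = 8264.4 − 7430.44 = 833.96; nΣY² − (ΣY)² = 8314.95 − 7974.49 = 340.46
r = 505.84 / √(833.96 × 340.46) = 505.84 / 532.8508 ≈ 0.949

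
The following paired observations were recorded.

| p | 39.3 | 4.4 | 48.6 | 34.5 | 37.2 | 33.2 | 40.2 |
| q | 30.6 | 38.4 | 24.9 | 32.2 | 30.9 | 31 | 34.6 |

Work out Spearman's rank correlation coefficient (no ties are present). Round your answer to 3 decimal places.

-0.607

Rank p: 5, 1, 7, 3, 4, 2, 6
Rank q: 2, 7, 1, 5, 3, 4, 6
d = rank(p) − rank(q): 3, -6, 6, -2, 1, -2, 0; Σd² = 90
ρ = 1 − 6Σd² / [n(n²−1)] = 1 − 6×90 / (7×48) = 1 − 540/336 ≈ -0.607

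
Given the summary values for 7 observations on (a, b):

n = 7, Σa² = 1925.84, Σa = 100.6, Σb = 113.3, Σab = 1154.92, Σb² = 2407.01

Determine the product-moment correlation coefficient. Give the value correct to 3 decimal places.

r = (nΣab − ΣaΣb) / √[(nΣa² − (Σa)²)(nΣb² − (Σb)²)]
Numerator: 7×1154.92 − 100.6×113.3 = -3313.54
Denominator: √[(13480.88 − 10120.36)(16849.07 − 12836.89)] = √[3360.52 × 4012.18] = 3671.9220
r = -3313.54 / 3671.9220 ≈ -0.902

-0.902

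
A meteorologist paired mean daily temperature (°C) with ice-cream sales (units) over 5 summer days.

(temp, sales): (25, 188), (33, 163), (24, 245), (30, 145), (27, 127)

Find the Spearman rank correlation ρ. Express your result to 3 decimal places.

Rank temp: 2, 5, 1, 4, 3
Rank sales: 4, 3, 5, 2, 1
d = rank(temp) − rank(sales): -2, 2, -4, 2, 2; Σd² = 32
ρ = 1 − 6Σd² / [n(n²−1)] = 1 − 6×32 / (5×24) = 1 − 192/120 ≈ -0.600

-0.600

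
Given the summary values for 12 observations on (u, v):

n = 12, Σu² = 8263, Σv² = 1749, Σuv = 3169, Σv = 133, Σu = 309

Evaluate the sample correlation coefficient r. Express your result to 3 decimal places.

r = (nΣuv − ΣuΣv) / √[(nΣu² − (Σu)²)(nΣv² − (Σv)²)]
Numerator: 12×3169 − 309×133 = -3069
Denominator: √[(99156 − 95481)(20988 − 17689)] = √[3675 × 3299] = 3481.9283
r = -3069 / 3481.9283 ≈ -0.881

-0.881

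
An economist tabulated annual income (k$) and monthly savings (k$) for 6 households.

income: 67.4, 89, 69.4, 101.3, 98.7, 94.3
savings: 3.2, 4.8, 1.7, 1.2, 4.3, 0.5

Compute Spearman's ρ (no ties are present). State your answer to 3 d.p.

Rank income: 1, 3, 2, 6, 5, 4
Rank savings: 4, 6, 3, 2, 5, 1
d = rank(income) − rank(savings): -3, -3, -1, 4, 0, 3; Σd² = 44
ρ = 1 − 6Σd² / [n(n²−1)] = 1 − 6×44 / (6×35) = 1 − 264/210 ≈ -0.257

-0.257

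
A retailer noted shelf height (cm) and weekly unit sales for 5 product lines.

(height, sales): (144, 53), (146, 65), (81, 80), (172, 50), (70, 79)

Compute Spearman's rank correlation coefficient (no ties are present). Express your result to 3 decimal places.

Rank height: 3, 4, 2, 5, 1
Rank sales: 2, 3, 5, 1, 4
d = rank(height) − rank(sales): 1, 1, -3, 4, -3; Σd² = 36
ρ = 1 − 6Σd² / [n(n²−1)] = 1 − 6×36 / (5×24) = 1 − 216/120 ≈ -0.800

-0.800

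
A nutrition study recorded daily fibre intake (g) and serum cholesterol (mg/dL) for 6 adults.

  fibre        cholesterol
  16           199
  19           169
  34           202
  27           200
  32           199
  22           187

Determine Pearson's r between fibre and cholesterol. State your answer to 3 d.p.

n = 6, Σx = 150, Σy = 1156, Σx² = 4010, Σy² = 223536, Σxy = 29145
nΣxy − ΣxΣy = 174870 − 173400 = 1470
nΣx² − (Σx)² = 24060 − 22500 = 1560; nΣy² − (Σy)² = 1341216 − 1336336 = 4880
r = 1470 / √(1560 × 4880) = 1470 / 2759.1303 ≈ 0.533

0.533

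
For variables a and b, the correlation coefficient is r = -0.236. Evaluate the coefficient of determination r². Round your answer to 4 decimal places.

r² = (-0.236)² = 0.0557

0.0557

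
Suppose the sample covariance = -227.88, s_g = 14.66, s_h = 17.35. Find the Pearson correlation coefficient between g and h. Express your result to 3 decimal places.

-0.896

r = Cov(g,h) / (s_g · s_h) = -227.88 / (14.66 × 17.35)
  = -227.88 / 254.3510 ≈ -0.896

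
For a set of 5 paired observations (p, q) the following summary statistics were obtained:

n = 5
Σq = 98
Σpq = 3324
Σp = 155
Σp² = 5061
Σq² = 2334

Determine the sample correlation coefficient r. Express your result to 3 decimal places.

r = (nΣpq − ΣpΣq) / √[(nΣp² − (Σp)²)(nΣq² − (Σq)²)]
Numerator: 5×3324 − 155×98 = 1430
Denominator: √[(25305 − 24025)(11670 − 9604)] = √[1280 × 2066] = 1626.1857
r = 1430 / 1626.1857 ≈ 0.879

0.879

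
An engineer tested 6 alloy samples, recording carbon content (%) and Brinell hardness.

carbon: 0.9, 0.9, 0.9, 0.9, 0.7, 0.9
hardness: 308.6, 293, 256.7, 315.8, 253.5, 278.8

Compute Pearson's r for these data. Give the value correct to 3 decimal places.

n = 6, Σx = 5.2, Σy = 1706.4, Σx² = 4.54, Σy² = 488699.18, Σxy = 1485.06
nΣxy − ΣxΣy = 8910.36 − 8873.28 = 37.08
nΣx² − (Σx)² = 27.24 − 27.04 = 0.2; nΣy² − (Σy)² = 2932195.08 − 2911800.96 = 20394.12
r = 37.08 / √(0.2 × 20394.12) = 37.08 / 63.8657 ≈ 0.581

0.581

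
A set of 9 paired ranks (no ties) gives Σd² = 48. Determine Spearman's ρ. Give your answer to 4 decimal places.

ρ = 1 − 6Σd² / [n(n²−1)] = 1 − 6×48 / (9×80)
  = 1 − 288/720 = 1 − 0.40000 ≈ 0.6000

0.6000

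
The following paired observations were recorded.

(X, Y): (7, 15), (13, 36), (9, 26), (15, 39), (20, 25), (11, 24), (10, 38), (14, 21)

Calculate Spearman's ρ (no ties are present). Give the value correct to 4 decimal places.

0.2857

Rank X: 1, 5, 2, 7, 8, 4, 3, 6
Rank Y: 1, 6, 5, 8, 4, 3, 7, 2
d = rank(X) − rank(Y): 0, -1, -3, -1, 4, 1, -4, 4; Σd² = 60
ρ = 1 − 6Σd² / [n(n²−1)] = 1 − 6×60 / (8×63) = 1 − 360/504 ≈ 0.2857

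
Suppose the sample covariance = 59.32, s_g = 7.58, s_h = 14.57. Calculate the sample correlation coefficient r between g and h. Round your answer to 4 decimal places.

0.5371

r = Cov(g,h) / (s_g · s_h) = 59.32 / (7.58 × 14.57)
  = 59.32 / 110.4406 ≈ 0.5371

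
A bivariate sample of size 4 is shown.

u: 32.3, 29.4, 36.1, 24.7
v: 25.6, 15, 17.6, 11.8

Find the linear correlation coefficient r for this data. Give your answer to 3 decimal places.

0.599

n = 4, Σu = 122.5, Σv = 70, Σu² = 3820.95, Σv² = 1329.36, Σuv = 2194.7
nΣuv − ΣuΣv = 8778.8 − 8575 = 203.8
nΣu² − (Σu)² = 15283.8 − 15006.25 = 277.55; nΣv² − (Σv)² = 5317.44 − 4900 = 417.44
r = 203.8 / √(277.55 × 417.44) = 203.8 / 340.3828 ≈ 0.599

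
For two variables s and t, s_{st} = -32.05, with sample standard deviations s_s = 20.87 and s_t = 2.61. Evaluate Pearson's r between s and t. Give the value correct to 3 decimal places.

r = Cov(s,t) / (s_s · s_t) = -32.05 / (20.87 × 2.61)
  = -32.05 / 54.4707 ≈ -0.588

-0.588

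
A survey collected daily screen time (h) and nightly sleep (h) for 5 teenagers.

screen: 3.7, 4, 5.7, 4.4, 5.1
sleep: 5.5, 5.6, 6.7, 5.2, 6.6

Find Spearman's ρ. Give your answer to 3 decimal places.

Rank screen: 1, 2, 5, 3, 4
Rank sleep: 2, 3, 5, 1, 4
d = rank(screen) − rank(sleep): -1, -1, 0, 2, 0; Σd² = 6
ρ = 1 − 6Σd² / [n(n²−1)] = 1 − 6×6 / (5×24) = 1 − 36/120 ≈ 0.700

0.700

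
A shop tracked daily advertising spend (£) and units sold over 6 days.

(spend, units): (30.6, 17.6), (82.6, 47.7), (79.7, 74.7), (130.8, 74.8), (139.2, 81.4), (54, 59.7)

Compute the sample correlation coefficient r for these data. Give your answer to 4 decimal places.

0.8138

n = 6, Σx = 516.9, Σy = 355.9, Σx² = 53512.49, Σy² = 23950.23, Σxy = 34770.69
nΣxy − ΣxΣy = 208624.14 − 183964.71 = 24659.43
nΣx² − (Σx)² = 321074.94 − 267185.61 = 53889.33; nΣy² − (Σy)² = 143701.38 − 126664.81 = 17036.57
r = 24659.43 / √(53889.33 × 17036.57) = 24659.43 / 30299.9892 ≈ 0.8138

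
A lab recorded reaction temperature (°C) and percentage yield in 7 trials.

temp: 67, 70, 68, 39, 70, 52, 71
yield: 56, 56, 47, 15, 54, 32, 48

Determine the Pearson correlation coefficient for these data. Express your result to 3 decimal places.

n = 7, Σx = 437, Σy = 308, Σx² = 28179, Σy² = 14950, Σxy = 20305
nΣxy − ΣxΣy = 142135 − 134596 = 7539
nΣx² − (Σx)² = 197253 − 190969 = 6284; nΣy² − (Σy)² = 104650 − 94864 = 9786
r = 7539 / √(6284 × 9786) = 7539 / 7841.8891 ≈ 0.961

0.961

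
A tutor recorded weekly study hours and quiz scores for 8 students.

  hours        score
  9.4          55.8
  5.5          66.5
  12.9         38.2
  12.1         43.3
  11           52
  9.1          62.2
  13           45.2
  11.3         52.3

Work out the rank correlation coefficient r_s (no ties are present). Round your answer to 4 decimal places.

-0.9048

Rank hours: 3, 1, 7, 6, 4, 2, 8, 5
Rank score: 6, 8, 1, 2, 4, 7, 3, 5
d = rank(hours) − rank(score): -3, -7, 6, 4, 0, -5, 5, 0; Σd² = 160
ρ = 1 − 6Σd² / [n(n²−1)] = 1 − 6×160 / (8×63) = 1 − 960/504 ≈ -0.9048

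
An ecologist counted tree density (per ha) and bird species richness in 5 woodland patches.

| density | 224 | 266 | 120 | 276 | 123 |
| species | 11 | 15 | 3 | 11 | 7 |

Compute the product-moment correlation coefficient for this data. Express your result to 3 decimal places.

0.886

n = 5, Σx = 1009, Σy = 47, Σx² = 226637, Σy² = 525, Σxy = 10711
nΣxy − ΣxΣy = 53555 − 47423 = 6132
nΣx² − (Σx)² = 1133185 − 1018081 = 115104; nΣy² − (Σy)² = 2625 − 2209 = 416
r = 6132 / √(115104 × 416) = 6132 / 6919.7734 ≈ 0.886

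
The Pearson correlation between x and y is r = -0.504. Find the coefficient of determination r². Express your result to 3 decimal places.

r² = (-0.504)² = 0.254

0.254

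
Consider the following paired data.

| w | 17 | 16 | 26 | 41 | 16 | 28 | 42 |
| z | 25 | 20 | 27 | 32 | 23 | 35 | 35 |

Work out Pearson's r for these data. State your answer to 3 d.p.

0.849

n = 7, Σw = 186, Σz = 197, Σw² = 5706, Σz² = 5757, Σwz = 5577
nΣwz − ΣwΣz = 39039 − 36642 = 2397
nΣw² − (Σw)² = 39942 − 34596 = 5346; nΣz² − (Σz)² = 40299 − 38809 = 1490
r = 2397 / √(5346 × 1490) = 2397 / 2822.3288 ≈ 0.849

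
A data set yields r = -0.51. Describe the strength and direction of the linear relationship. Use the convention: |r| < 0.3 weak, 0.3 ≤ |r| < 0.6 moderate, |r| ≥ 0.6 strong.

r = -0.51 < 0 so the relationship is negative.
|r| = 0.51, which falls in the moderate range.

moderate negative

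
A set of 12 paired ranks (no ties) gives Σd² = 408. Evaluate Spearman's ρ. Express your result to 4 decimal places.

ρ = 1 − 6Σd² / [n(n²−1)] = 1 − 6×408 / (12×143)
  = 1 − 2448/1716 = 1 − 1.42657 ≈ -0.4266

-0.4266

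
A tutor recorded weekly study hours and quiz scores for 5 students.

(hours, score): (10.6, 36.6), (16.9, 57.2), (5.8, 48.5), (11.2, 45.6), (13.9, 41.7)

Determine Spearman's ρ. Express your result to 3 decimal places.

Rank hours: 2, 5, 1, 3, 4
Rank score: 1, 5, 4, 3, 2
d = rank(hours) − rank(score): 1, 0, -3, 0, 2; Σd² = 14
ρ = 1 − 6Σd² / [n(n²−1)] = 1 − 6×14 / (5×24) = 1 − 84/120 ≈ 0.300

0.300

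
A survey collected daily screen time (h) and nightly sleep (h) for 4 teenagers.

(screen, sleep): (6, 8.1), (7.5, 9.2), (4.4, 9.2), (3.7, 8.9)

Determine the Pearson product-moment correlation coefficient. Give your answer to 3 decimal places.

n = 4, Σx = 21.6, Σy = 35.4, Σx² = 125.3, Σy² = 314.1, Σxy = 191.01
nΣxy − ΣxΣy = 764.04 − 764.64 = -0.6
nΣx² − (Σx)² = 501.2 − 466.56 = 34.64; nΣy² − (Σy)² = 1256.4 − 1253.16 = 3.24
r = -0.6 / √(34.64 × 3.24) = -0.6 / 10.5940 ≈ -0.057

-0.057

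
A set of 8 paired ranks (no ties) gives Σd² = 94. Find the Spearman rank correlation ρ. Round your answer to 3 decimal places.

-0.119

ρ = 1 − 6Σd² / [n(n²−1)] = 1 − 6×94 / (8×63)
  = 1 − 564/504 = 1 − 1.1190 ≈ -0.119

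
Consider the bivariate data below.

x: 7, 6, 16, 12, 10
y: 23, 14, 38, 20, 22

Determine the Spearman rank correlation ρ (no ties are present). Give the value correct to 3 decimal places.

0.600

Rank x: 2, 1, 5, 4, 3
Rank y: 4, 1, 5, 2, 3
d = rank(x) − rank(y): -2, 0, 0, 2, 0; Σd² = 8
ρ = 1 − 6Σd² / [n(n²−1)] = 1 − 6×8 / (5×24) = 1 − 48/120 ≈ 0.600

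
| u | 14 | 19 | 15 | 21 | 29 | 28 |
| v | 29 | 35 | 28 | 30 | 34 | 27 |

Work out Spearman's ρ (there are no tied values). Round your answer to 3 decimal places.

0.143

Rank u: 1, 3, 2, 4, 6, 5
Rank v: 3, 6, 2, 4, 5, 1
d = rank(u) − rank(v): -2, -3, 0, 0, 1, 4; Σd² = 30
ρ = 1 − 6Σd² / [n(n²−1)] = 1 − 6×30 / (6×35) = 1 − 180/210 ≈ 0.143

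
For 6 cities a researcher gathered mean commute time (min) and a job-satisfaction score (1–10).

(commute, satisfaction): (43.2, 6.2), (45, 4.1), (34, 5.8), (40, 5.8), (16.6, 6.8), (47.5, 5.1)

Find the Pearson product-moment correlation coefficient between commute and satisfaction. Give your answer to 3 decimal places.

-0.719

n = 6, Σx = 226.3, Σy = 33.8, Σx² = 9179.05, Σy² = 194.78, Σxy = 1236.67
nΣxy − ΣxΣy = 7420.02 − 7648.94 = -228.92
nΣx² − (Σx)² = 55074.3 − 51211.69 = 3862.61; nΣy² − (Σy)² = 1168.68 − 1142.44 = 26.24
r = -228.92 / √(3862.61 × 26.24) = -228.92 / 318.3628 ≈ -0.719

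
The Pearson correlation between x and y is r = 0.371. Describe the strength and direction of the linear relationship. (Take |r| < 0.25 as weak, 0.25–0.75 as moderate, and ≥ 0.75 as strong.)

moderate positive

r = 0.371 > 0 so the relationship is positive.
|r| = 0.371, which falls in the moderate range.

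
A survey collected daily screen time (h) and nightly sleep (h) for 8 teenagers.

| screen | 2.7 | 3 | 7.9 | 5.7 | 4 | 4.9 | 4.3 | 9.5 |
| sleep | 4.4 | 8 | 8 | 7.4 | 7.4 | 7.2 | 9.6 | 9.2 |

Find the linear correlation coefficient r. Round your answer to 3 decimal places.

0.517

n = 8, Σx = 42, Σy = 61.2, Σx² = 259.94, Σy² = 485.52, Σxy = 334.82
nΣxy − ΣxΣy = 2678.56 − 2570.4 = 108.16
nΣx² − (Σx)² = 2079.52 − 1764 = 315.52; nΣy² − (Σy)² = 3884.16 − 3745.44 = 138.72
r = 108.16 / √(315.52 × 138.72) = 108.16 / 209.2103 ≈ 0.517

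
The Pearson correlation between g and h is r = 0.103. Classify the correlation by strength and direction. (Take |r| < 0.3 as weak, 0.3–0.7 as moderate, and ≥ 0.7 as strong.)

weak positive

r = 0.103 > 0 so the relationship is positive.
|r| = 0.103, which falls in the weak range.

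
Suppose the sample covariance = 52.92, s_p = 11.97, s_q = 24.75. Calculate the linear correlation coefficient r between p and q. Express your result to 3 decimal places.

0.179

r = Cov(p,q) / (s_p · s_q) = 52.92 / (11.97 × 24.75)
  = 52.92 / 296.2575 ≈ 0.179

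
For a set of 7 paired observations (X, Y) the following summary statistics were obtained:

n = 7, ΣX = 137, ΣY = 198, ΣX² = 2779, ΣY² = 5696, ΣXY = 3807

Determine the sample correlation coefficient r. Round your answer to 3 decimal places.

r = (nΣXY − ΣXΣY) / √[(nΣX² − (ΣX)²)(nΣY² − (ΣY)²)]
Numerator: 7×3807 − 137×198 = -477
Denominator: √[(19453 − 18769)(39872 − 39204)] = √[684 × 668] = 675.9527
r = -477 / 675.9527 ≈ -0.706

-0.706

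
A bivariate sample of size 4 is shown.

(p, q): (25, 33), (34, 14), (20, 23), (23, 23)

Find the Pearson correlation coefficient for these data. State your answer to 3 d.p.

n = 4, Σp = 102, Σq = 93, Σp² = 2710, Σq² = 2343, Σpq = 2290
nΣpq − ΣpΣq = 9160 − 9486 = -326
nΣp² − (Σp)² = 10840 − 10404 = 436; nΣq² − (Σq)² = 9372 − 8649 = 723
r = -326 / √(436 × 723) = -326 / 561.4517 ≈ -0.581

-0.581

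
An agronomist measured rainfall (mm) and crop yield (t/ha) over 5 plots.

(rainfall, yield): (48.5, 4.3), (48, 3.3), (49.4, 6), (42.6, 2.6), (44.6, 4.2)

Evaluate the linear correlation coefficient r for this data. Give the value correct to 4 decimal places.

n = 5, Σx = 233.1, Σy = 20.4, Σx² = 10900.53, Σy² = 89.78, Σxy = 961.43
nΣxy − ΣxΣy = 4807.15 − 4755.24 = 51.91
nΣx² − (Σx)² = 54502.65 − 54335.61 = 167.04; nΣy² − (Σy)² = 448.9 − 416.16 = 32.74
r = 51.91 / √(167.04 × 32.74) = 51.91 / 73.9519 ≈ 0.7019

0.7019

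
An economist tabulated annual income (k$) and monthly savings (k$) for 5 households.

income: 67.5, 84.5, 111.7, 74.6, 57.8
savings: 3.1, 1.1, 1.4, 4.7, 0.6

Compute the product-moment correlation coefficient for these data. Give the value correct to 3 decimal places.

n = 5, Σx = 396.1, Σy = 10.9, Σx² = 33079.39, Σy² = 35.23, Σxy = 843.88
nΣxy − ΣxΣy = 4219.4 − 4317.49 = -98.09
nΣx² − (Σx)² = 165396.95 − 156895.21 = 8501.74; nΣy² − (Σy)² = 176.15 − 118.81 = 57.34
r = -98.09 / √(8501.74 × 57.34) = -98.09 / 698.2047 ≈ -0.140

-0.140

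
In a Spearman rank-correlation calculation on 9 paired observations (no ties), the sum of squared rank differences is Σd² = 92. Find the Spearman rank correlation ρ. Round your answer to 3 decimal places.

ρ = 1 − 6Σd² / [n(n²−1)] = 1 − 6×92 / (9×80)
  = 1 − 552/720 = 1 − 0.7667 ≈ 0.233

0.233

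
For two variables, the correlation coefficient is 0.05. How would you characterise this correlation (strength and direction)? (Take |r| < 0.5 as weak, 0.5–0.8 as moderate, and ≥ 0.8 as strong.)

r = 0.05 > 0 so the relationship is positive.
|r| = 0.05, which falls in the weak range.

weak positive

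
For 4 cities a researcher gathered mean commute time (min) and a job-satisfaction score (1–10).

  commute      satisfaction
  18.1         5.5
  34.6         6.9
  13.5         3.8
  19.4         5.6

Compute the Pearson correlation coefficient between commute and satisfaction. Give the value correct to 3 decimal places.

0.908

n = 4, Σx = 85.6, Σy = 21.8, Σx² = 2083.38, Σy² = 123.66, Σxy = 498.23
nΣxy − ΣxΣy = 1992.92 − 1866.08 = 126.84
nΣx² − (Σx)² = 8333.52 − 7327.36 = 1006.16; nΣy² − (Σy)² = 494.64 − 475.24 = 19.4
r = 126.84 / √(1006.16 × 19.4) = 126.84 / 139.7122 ≈ 0.908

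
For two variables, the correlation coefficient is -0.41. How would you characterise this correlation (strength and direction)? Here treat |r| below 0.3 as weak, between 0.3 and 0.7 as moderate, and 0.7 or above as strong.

moderate negative

r = -0.41 < 0 so the relationship is negative.
|r| = 0.41, which falls in the moderate range.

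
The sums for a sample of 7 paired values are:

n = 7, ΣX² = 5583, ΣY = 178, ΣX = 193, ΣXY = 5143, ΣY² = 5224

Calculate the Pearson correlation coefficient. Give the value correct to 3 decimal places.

r = (nΣXY − ΣXΣY) / √[(nΣX² − (ΣX)²)(nΣY² − (ΣY)²)]
Numerator: 7×5143 − 193×178 = 1647
Denominator: √[(39081 − 37249)(36568 − 31684)] = √[1832 × 4884] = 2991.2352
r = 1647 / 2991.2352 ≈ 0.551

0.551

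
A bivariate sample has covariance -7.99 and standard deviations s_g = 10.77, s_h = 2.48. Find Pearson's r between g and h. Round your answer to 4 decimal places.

r = Cov(g,h) / (s_g · s_h) = -7.99 / (10.77 × 2.48)
  = -7.99 / 26.7096 ≈ -0.2991

-0.2991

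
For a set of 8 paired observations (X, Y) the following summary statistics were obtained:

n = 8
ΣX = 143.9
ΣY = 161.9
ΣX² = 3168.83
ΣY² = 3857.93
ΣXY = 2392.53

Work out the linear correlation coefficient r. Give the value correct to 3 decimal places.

r = (nΣXY − ΣXΣY) / √[(nΣX² − (ΣX)²)(nΣY² − (ΣY)²)]
Numerator: 8×2392.53 − 143.9×161.9 = -4157.17
Denominator: √[(25350.64 − 20707.21)(30863.44 − 26211.61)] = √[4643.43 × 4651.83] = 4647.6281
r = -4157.17 / 4647.6281 ≈ -0.894

-0.894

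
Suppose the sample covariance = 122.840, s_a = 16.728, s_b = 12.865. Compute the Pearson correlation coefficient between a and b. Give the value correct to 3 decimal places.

r = Cov(a,b) / (s_a · s_b) = 122.840 / (16.728 × 12.865)
  = 122.840 / 215.2057 ≈ 0.571

0.571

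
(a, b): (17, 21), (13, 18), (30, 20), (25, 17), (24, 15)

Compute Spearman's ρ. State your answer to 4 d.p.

Rank a: 2, 1, 5, 4, 3
Rank b: 5, 3, 4, 2, 1
d = rank(a) − rank(b): -3, -2, 1, 2, 2; Σd² = 22
ρ = 1 − 6Σd² / [n(n²−1)] = 1 − 6×22 / (5×24) = 1 − 132/120 ≈ -0.1000

-0.1000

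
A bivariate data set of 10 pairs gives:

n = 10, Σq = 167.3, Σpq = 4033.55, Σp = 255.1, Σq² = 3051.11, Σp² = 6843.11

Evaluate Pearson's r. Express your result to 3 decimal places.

r = (nΣpq − ΣpΣq) / √[(nΣp² − (Σp)²)(nΣq² − (Σq)²)]
Numerator: 10×4033.55 − 255.1×167.3 = -2342.73
Denominator: √[(68431.1 − 65076.01)(30511.1 − 27989.29)] = √[3355.09 × 2521.81] = 2908.7625
r = -2342.73 / 2908.7625 ≈ -0.805

-0.805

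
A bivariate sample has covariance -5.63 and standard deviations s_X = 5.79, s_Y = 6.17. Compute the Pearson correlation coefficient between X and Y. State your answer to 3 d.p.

-0.158

r = Cov(X,Y) / (s_X · s_Y) = -5.63 / (5.79 × 6.17)
  = -5.63 / 35.7243 ≈ -0.158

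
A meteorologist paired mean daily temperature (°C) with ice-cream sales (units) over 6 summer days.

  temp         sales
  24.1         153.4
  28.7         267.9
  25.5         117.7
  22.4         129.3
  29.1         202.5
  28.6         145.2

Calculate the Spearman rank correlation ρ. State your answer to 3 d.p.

0.657

Rank temp: 2, 5, 3, 1, 6, 4
Rank sales: 4, 6, 1, 2, 5, 3
d = rank(temp) − rank(sales): -2, -1, 2, -1, 1, 1; Σd² = 12
ρ = 1 − 6Σd² / [n(n²−1)] = 1 − 6×12 / (6×35) = 1 − 72/210 ≈ 0.657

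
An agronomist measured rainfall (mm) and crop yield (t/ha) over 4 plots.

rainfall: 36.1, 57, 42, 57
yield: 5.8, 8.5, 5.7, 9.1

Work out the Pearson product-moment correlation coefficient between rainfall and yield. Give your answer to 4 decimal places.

n = 4, Σx = 192.1, Σy = 29.1, Σx² = 9565.21, Σy² = 221.19, Σxy = 1451.98
nΣxy − ΣxΣy = 5807.92 − 5590.11 = 217.81
nΣx² − (Σx)² = 38260.84 − 36902.41 = 1358.43; nΣy² − (Σy)² = 884.76 − 846.81 = 37.95
r = 217.81 / √(1358.43 × 37.95) = 217.81 / 227.0516 ≈ 0.9593

0.9593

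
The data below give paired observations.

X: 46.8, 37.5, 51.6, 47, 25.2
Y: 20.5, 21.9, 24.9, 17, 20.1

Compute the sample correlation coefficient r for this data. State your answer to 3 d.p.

n = 5, ΣX = 208.1, ΣY = 104.4, ΣX² = 9103.09, ΣY² = 2212.88, ΣXY = 4371.01
nΣXY − ΣXΣY = 21855.05 − 21725.64 = 129.41
nΣX² − (ΣX)² = 45515.45 − 43305.61 = 2209.84; nΣY² − (ΣY)² = 11064.4 − 10899.36 = 165.04
r = 129.41 / √(2209.84 × 165.04) = 129.41 / 603.9139 ≈ 0.214

0.214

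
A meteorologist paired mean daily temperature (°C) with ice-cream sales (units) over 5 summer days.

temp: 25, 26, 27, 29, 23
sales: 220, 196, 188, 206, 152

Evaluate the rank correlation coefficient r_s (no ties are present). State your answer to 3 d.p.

Rank temp: 2, 3, 4, 5, 1
Rank sales: 5, 3, 2, 4, 1
d = rank(temp) − rank(sales): -3, 0, 2, 1, 0; Σd² = 14
ρ = 1 − 6Σd² / [n(n²−1)] = 1 − 6×14 / (5×24) = 1 − 84/120 ≈ 0.300

0.300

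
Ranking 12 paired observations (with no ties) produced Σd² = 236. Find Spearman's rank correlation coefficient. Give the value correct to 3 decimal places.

0.175

ρ = 1 − 6Σd² / [n(n²−1)] = 1 − 6×236 / (12×143)
  = 1 − 1416/1716 = 1 − 0.8252 ≈ 0.175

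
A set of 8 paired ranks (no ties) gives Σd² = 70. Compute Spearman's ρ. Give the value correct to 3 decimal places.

ρ = 1 − 6Σd² / [n(n²−1)] = 1 − 6×70 / (8×63)
  = 1 − 420/504 = 1 − 0.8333 ≈ 0.167

0.167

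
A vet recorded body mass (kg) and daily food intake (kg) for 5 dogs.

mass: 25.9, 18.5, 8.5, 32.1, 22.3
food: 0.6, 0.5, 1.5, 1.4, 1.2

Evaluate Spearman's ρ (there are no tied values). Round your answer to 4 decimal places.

-0.1000

Rank mass: 4, 2, 1, 5, 3
Rank food: 2, 1, 5, 4, 3
d = rank(mass) − rank(food): 2, 1, -4, 1, 0; Σd² = 22
ρ = 1 − 6Σd² / [n(n²−1)] = 1 − 6×22 / (5×24) = 1 − 132/120 ≈ -0.1000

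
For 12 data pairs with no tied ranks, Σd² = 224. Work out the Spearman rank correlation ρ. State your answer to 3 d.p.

ρ = 1 − 6Σd² / [n(n²−1)] = 1 − 6×224 / (12×143)
  = 1 − 1344/1716 = 1 − 0.7832 ≈ 0.217

0.217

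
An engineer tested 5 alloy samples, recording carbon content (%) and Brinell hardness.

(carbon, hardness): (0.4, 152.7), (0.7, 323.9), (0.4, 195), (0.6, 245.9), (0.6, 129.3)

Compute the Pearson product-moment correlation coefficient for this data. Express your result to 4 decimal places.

n = 5, Σx = 2.7, Σy = 1046.8, Σx² = 1.53, Σy² = 243438.8, Σxy = 590.93
nΣxy − ΣxΣy = 2954.65 − 2826.36 = 128.29
nΣx² − (Σx)² = 7.65 − 7.29 = 0.36; nΣy² − (Σy)² = 1217194 − 1095790.24 = 121403.76
r = 128.29 / √(0.36 × 121403.76) = 128.29 / 209.0583 ≈ 0.6137

0.6137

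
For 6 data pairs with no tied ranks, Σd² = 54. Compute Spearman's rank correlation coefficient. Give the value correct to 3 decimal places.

-0.543

ρ = 1 − 6Σd² / [n(n²−1)] = 1 − 6×54 / (6×35)
  = 1 − 324/210 = 1 − 1.5429 ≈ -0.543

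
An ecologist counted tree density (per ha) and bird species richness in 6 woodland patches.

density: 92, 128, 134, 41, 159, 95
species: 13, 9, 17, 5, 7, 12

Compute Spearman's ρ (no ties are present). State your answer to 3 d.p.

0.200

Rank density: 2, 4, 5, 1, 6, 3
Rank species: 5, 3, 6, 1, 2, 4
d = rank(density) − rank(species): -3, 1, -1, 0, 4, -1; Σd² = 28
ρ = 1 − 6Σd² / [n(n²−1)] = 1 − 6×28 / (6×35) = 1 − 168/210 ≈ 0.200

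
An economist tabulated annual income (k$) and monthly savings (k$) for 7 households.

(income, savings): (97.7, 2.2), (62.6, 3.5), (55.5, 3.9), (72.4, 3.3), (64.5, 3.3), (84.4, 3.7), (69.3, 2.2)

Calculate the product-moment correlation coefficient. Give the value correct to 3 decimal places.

n = 7, Σx = 506.4, Σy = 22.1, Σx² = 37872.16, Σy² = 72.61, Σxy = 1567
nΣxy − ΣxΣy = 10969 − 11191.44 = -222.44
nΣx² − (Σx)² = 265105.12 − 256440.96 = 8664.16; nΣy² − (Σy)² = 508.27 − 488.41 = 19.86
r = -222.44 / √(8664.16 × 19.86) = -222.44 / 414.8135 ≈ -0.536

-0.536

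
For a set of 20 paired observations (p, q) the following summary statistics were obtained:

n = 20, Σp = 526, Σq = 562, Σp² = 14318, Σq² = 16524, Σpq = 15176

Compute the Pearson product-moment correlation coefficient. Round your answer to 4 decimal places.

r = (nΣpq − ΣpΣq) / √[(nΣp² − (Σp)²)(nΣq² − (Σq)²)]
Numerator: 20×15176 − 526×562 = 7908
Denominator: √[(286360 − 276676)(330480 − 315844)] = √[9684 × 14636] = 11905.2520
r = 7908 / 11905.2520 ≈ 0.6642

0.6642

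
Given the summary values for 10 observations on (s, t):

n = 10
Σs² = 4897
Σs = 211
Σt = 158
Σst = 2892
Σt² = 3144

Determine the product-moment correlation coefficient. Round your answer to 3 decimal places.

r = (nΣst − ΣsΣt) / √[(nΣs² − (Σs)²)(nΣt² − (Σt)²)]
Numerator: 10×2892 − 211×158 = -4418
Denominator: √[(48970 − 44521)(31440 − 24964)] = √[4449 × 6476] = 5367.6554
r = -4418 / 5367.6554 ≈ -0.823

-0.823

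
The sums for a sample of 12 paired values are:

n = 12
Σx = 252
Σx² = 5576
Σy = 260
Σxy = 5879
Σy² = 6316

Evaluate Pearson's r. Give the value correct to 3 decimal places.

0.952

r = (nΣxy − ΣxΣy) / √[(nΣx² − (Σx)²)(nΣy² − (Σy)²)]
Numerator: 12×5879 − 252×260 = 5028
Denominator: √[(66912 − 63504)(75792 − 67600)] = √[3408 × 8192] = 5283.7805
r = 5028 / 5283.7805 ≈ 0.952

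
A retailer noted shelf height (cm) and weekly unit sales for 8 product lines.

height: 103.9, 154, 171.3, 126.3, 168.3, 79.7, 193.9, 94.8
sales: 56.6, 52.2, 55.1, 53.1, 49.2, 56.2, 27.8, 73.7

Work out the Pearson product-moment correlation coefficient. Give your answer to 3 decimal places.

-0.735

n = 8, Σx = 1092.2, Σy = 423.9, Σx² = 161067.82, Σy² = 23567.63, Σxy = 55201.38
nΣxy − ΣxΣy = 441611.04 − 462983.58 = -21372.54
nΣx² − (Σx)² = 1288542.56 − 1192900.84 = 95641.72; nΣy² − (Σy)² = 188541.04 − 179691.21 = 8849.83
r = -21372.54 / √(95641.72 × 8849.83) = -21372.54 / 29093.1773 ≈ -0.735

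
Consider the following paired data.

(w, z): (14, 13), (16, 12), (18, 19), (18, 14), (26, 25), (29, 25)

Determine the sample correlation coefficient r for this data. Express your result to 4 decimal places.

0.9353

n = 6, Σw = 121, Σz = 108, Σw² = 2617, Σz² = 2120, Σwz = 2343
nΣwz − ΣwΣz = 14058 − 13068 = 990
nΣw² − (Σw)² = 15702 − 14641 = 1061; nΣz² − (Σz)² = 12720 − 11664 = 1056
r = 990 / √(1061 × 1056) = 990 / 1058.4970 ≈ 0.9353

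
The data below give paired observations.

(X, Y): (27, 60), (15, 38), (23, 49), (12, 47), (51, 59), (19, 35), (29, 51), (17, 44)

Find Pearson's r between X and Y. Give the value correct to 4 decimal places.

n = 8, ΣX = 193, ΣY = 383, ΣX² = 5719, ΣY² = 18897, ΣXY = 9782
nΣXY − ΣXΣY = 78256 − 73919 = 4337
nΣX² − (ΣX)² = 45752 − 37249 = 8503; nΣY² − (ΣY)² = 151176 − 146689 = 4487
r = 4337 / √(8503 × 4487) = 4337 / 6176.8083 ≈ 0.7021

0.7021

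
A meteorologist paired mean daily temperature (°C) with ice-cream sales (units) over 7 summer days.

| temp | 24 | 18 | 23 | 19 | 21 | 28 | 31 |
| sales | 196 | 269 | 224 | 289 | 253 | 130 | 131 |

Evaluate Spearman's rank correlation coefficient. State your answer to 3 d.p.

-0.929

Rank temp: 5, 1, 4, 2, 3, 6, 7
Rank sales: 3, 6, 4, 7, 5, 1, 2
d = rank(temp) − rank(sales): 2, -5, 0, -5, -2, 5, 5; Σd² = 108
ρ = 1 − 6Σd² / [n(n²−1)] = 1 − 6×108 / (7×48) = 1 − 648/336 ≈ -0.929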